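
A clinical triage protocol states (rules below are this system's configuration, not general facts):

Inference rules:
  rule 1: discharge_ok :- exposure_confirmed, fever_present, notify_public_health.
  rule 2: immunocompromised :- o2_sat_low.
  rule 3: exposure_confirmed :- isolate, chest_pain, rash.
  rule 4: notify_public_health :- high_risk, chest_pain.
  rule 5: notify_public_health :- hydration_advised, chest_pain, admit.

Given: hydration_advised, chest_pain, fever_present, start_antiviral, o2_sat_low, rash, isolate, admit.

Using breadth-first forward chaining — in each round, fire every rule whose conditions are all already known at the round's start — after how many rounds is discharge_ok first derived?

Round 1: rule 2 [immunocompromised :- o2_sat_low.]; rule 3 [exposure_confirmed :- isolate, chest_pain, rash.]; rule 5 [notify_public_health :- hydration_advised, chest_pain, admit.]. Adds immunocompromised, exposure_confirmed, notify_public_health.
Round 2: rule 1 [discharge_ok :- exposure_confirmed, fever_present, notify_public_health.]. Adds discharge_ok.
discharge_ok first appears in round 2.

2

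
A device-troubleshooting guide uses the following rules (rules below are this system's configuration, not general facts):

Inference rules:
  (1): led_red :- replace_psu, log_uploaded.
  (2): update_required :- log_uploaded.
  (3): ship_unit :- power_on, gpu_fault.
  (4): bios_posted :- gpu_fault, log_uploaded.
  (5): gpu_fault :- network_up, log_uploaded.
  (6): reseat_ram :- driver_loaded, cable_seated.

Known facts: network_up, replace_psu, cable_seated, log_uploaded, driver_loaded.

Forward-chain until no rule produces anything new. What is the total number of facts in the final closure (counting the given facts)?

10

Round 1 — (1), (2), (5), (6), derive led_red, update_required, gpu_fault, reseat_ram.
Round 2 — (4), derive bios_posted.
Closure: {bios_posted, cable_seated, driver_loaded, gpu_fault, led_red, log_uploaded, network_up, replace_psu, reseat_ram, update_required} — 10 facts.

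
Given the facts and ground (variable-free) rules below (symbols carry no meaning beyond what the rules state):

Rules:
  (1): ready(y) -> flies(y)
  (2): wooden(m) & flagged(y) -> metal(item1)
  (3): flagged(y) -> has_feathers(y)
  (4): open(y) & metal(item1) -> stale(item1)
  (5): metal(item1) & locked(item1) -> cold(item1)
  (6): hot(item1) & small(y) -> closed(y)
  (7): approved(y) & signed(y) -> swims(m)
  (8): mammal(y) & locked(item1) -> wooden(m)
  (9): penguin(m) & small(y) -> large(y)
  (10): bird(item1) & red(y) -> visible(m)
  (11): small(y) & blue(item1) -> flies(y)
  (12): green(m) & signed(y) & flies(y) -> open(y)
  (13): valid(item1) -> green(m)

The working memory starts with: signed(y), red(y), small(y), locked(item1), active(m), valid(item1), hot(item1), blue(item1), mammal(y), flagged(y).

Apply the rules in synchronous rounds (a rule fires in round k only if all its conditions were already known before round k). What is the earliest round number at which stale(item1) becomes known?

3

Round 1 fires (3), (6), (8), (11), (13), giving has_feathers(y), closed(y), wooden(m), flies(y), green(m).
Round 2 fires (2), (12), giving metal(item1), open(y).
Round 3 fires (4), (5), giving stale(item1), cold(item1).
stale(item1) first appears in round 3.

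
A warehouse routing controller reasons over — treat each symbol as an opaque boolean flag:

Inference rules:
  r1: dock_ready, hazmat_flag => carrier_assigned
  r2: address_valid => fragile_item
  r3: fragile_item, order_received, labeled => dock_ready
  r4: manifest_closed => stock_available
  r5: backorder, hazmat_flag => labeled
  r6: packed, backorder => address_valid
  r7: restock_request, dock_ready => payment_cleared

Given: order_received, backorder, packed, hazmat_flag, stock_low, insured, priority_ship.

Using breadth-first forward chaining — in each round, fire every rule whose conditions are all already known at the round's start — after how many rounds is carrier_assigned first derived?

Round 1: r5 [backorder, hazmat_flag => labeled]; r6 [packed, backorder => address_valid]. Adds labeled, address_valid.
Round 2: r2 [address_valid => fragile_item]. Adds fragile_item.
Round 3: r3 [fragile_item, order_received, labeled => dock_ready]. Adds dock_ready.
Round 4: r1 [dock_ready, hazmat_flag => carrier_assigned]. Adds carrier_assigned.
carrier_assigned first appears in round 4.

4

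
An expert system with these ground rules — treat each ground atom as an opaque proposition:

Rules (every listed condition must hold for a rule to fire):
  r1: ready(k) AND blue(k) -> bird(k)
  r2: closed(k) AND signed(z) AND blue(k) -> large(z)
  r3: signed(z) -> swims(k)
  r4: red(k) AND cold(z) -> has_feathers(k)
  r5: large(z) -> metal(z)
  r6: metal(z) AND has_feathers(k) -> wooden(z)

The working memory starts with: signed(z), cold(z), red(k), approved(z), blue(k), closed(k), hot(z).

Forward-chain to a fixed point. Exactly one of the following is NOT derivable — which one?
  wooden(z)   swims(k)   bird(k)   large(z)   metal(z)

bird(k)

Round 1 — r2, r3, r4, derive large(z), swims(k), has_feathers(k).
Round 2 — r5, derive metal(z).
Round 3 — r6, derive wooden(z).
Derived: wooden(z) (round 3), large(z) (round 1), swims(k) (round 1), metal(z) (round 2). bird(k) never appears in any round.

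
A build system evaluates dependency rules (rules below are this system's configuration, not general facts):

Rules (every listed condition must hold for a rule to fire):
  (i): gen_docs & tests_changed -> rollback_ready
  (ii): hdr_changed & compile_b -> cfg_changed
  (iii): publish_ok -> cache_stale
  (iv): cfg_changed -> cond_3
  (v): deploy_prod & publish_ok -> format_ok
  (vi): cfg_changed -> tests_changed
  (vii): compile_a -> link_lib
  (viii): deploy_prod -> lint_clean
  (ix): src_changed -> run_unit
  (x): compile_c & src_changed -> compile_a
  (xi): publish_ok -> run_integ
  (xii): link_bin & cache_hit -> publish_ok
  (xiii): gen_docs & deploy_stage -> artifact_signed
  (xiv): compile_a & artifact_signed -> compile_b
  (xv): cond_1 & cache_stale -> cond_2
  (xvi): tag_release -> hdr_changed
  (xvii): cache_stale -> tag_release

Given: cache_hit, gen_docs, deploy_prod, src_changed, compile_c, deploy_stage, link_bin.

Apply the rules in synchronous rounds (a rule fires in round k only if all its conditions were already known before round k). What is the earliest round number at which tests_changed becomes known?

Round 1: (viii) [deploy_prod -> lint_clean]; (ix) [src_changed -> run_unit]; (x) [compile_c & src_changed -> compile_a]; (xii) [link_bin & cache_hit -> publish_ok]; (xiii) [gen_docs & deploy_stage -> artifact_signed]. New: lint_clean, run_unit, compile_a, publish_ok, artifact_signed.
Round 2: (iii) [publish_ok -> cache_stale]; (v) [deploy_prod & publish_ok -> format_ok]; (vii) [compile_a -> link_lib]; (xi) [publish_ok -> run_integ]; (xiv) [compile_a & artifact_signed -> compile_b]. New: cache_stale, format_ok, link_lib, run_integ, compile_b.
Round 3: (xvii) [cache_stale -> tag_release]. New: tag_release.
Round 4: (xvi) [tag_release -> hdr_changed]. New: hdr_changed.
Round 5: (ii) [hdr_changed & compile_b -> cfg_changed]. New: cfg_changed.
Round 6: (iv) [cfg_changed -> cond_3]; (vi) [cfg_changed -> tests_changed]. New: cond_3, tests_changed.
tests_changed first appears in round 6.

6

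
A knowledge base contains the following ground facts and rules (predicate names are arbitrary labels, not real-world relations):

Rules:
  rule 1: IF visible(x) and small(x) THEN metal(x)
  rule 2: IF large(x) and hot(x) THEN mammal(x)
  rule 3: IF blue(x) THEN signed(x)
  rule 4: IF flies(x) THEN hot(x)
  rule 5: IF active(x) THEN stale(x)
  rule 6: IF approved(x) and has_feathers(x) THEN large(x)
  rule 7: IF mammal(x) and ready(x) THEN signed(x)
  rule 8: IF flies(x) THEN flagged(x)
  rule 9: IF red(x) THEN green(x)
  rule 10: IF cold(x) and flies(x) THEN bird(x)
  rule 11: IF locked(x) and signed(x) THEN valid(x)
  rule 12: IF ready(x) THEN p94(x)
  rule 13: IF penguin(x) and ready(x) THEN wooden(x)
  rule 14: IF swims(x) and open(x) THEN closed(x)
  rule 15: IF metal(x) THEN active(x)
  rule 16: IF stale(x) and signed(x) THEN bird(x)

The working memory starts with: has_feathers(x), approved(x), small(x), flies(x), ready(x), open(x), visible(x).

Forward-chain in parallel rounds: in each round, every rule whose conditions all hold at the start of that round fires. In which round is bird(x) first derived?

4

Round 1: rule 1 [IF visible(x) and small(x) THEN metal(x)]; rule 4 [IF flies(x) THEN hot(x)]; rule 6 [IF approved(x) and has_feathers(x) THEN large(x)]; rule 8 [IF flies(x) THEN flagged(x)]; rule 12 [IF ready(x) THEN p94(x)]. New: metal(x), hot(x), large(x), flagged(x), p94(x).
Round 2: rule 2 [IF large(x) and hot(x) THEN mammal(x)]; rule 15 [IF metal(x) THEN active(x)]. New: mammal(x), active(x).
Round 3: rule 5 [IF active(x) THEN stale(x)]; rule 7 [IF mammal(x) and ready(x) THEN signed(x)]. New: stale(x), signed(x).
Round 4: rule 16 [IF stale(x) and signed(x) THEN bird(x)]. New: bird(x).
bird(x) first appears in round 4.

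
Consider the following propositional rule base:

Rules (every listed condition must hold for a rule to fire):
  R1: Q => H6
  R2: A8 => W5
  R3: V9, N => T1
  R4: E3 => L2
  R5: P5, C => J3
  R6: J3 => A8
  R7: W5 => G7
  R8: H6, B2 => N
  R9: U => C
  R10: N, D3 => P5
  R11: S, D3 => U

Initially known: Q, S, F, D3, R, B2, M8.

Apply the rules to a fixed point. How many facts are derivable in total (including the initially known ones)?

[1] R1 [Q => H6]; R11 [S, D3 => U]. ⇒ new: H6, U.
[2] R8 [H6, B2 => N]; R9 [U => C]. ⇒ new: N, C.
[3] R10 [N, D3 => P5]. ⇒ new: P5.
[4] R5 [P5, C => J3]. ⇒ new: J3.
[5] R6 [J3 => A8]. ⇒ new: A8.
[6] R2 [A8 => W5]. ⇒ new: W5.
[7] R7 [W5 => G7]. ⇒ new: G7.
Closure: {A8, B2, C, D3, F, G7, H6, J3, M8, N, P5, Q, R, S, U, W5} — 16 facts.

16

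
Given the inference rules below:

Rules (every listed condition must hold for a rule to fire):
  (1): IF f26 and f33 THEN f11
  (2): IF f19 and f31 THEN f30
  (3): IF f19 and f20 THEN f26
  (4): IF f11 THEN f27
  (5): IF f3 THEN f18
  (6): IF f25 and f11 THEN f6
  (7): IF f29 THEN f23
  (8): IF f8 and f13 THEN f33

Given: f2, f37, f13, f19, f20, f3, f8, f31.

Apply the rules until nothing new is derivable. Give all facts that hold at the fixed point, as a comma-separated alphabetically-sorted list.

f11, f13, f18, f19, f2, f20, f26, f27, f3, f30, f31, f33, f37, f8

Round 1 — (2), (3), (5), (8), derive f30, f26, f18, f33.
Round 2 — (1), derive f11.
Round 3 — (4), derive f27.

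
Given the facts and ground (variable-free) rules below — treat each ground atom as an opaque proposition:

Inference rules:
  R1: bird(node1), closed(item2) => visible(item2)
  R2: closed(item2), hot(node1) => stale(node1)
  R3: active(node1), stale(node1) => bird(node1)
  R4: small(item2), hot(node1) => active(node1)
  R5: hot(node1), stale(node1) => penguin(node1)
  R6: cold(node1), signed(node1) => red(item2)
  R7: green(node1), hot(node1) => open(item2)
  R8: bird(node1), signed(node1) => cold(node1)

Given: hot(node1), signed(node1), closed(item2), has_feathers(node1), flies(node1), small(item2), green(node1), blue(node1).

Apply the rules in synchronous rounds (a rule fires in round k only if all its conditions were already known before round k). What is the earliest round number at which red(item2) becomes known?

4

[1] R2 [closed(item2), hot(node1) => stale(node1)]; R4 [small(item2), hot(node1) => active(node1)]; R7 [green(node1), hot(node1) => open(item2)]. ⇒ new: stale(node1), active(node1), open(item2).
[2] R3 [active(node1), stale(node1) => bird(node1)]; R5 [hot(node1), stale(node1) => penguin(node1)]. ⇒ new: bird(node1), penguin(node1).
[3] R1 [bird(node1), closed(item2) => visible(item2)]; R8 [bird(node1), signed(node1) => cold(node1)]. ⇒ new: visible(item2), cold(node1).
[4] R6 [cold(node1), signed(node1) => red(item2)]. ⇒ new: red(item2).
red(item2) first appears in round 4.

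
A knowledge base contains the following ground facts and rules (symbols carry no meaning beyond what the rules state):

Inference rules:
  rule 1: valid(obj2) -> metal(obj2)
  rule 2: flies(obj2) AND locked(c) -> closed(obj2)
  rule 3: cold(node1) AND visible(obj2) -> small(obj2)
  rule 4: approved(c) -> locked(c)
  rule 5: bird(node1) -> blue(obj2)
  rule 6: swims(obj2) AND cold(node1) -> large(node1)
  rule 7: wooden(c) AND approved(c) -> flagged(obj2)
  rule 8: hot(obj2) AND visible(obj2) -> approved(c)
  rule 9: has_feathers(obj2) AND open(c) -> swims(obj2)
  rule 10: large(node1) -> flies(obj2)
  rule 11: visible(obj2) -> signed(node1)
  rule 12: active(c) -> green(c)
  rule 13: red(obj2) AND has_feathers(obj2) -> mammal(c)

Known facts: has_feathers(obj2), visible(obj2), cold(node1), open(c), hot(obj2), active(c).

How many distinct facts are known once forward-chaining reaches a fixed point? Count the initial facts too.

Round 1 — rule 3, rule 8, rule 9, rule 11, rule 12, derive small(obj2), approved(c), swims(obj2), signed(node1), green(c).
Round 2 — rule 4, rule 6, derive locked(c), large(node1).
Round 3 — rule 10, derive flies(obj2).
Round 4 — rule 2, derive closed(obj2).
Closure: {active(c), approved(c), closed(obj2), cold(node1), flies(obj2), green(c), has_feathers(obj2), hot(obj2), large(node1), locked(c), open(c), signed(node1), small(obj2), swims(obj2), visible(obj2)} — 15 facts.

15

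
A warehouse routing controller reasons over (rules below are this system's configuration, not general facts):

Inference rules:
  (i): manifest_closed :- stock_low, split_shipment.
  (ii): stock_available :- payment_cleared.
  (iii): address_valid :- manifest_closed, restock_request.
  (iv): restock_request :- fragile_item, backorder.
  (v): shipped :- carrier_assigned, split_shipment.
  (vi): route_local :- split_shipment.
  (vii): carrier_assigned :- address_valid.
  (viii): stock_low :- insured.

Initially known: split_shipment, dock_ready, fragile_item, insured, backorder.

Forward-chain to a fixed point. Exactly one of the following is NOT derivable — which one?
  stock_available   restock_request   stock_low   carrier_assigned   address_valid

stock_available

Round 1: (iv) [restock_request :- fragile_item, backorder.]; (vi) [route_local :- split_shipment.]; (viii) [stock_low :- insured.]. Adds restock_request, route_local, stock_low.
Round 2: (i) [manifest_closed :- stock_low, split_shipment.]. Adds manifest_closed.
Round 3: (iii) [address_valid :- manifest_closed, restock_request.]. Adds address_valid.
Round 4: (vii) [carrier_assigned :- address_valid.]. Adds carrier_assigned.
Round 5: (v) [shipped :- carrier_assigned, split_shipment.]. Adds shipped.
Derived: stock_low (round 1), carrier_assigned (round 4), restock_request (round 1), address_valid (round 3). stock_available never appears in any round.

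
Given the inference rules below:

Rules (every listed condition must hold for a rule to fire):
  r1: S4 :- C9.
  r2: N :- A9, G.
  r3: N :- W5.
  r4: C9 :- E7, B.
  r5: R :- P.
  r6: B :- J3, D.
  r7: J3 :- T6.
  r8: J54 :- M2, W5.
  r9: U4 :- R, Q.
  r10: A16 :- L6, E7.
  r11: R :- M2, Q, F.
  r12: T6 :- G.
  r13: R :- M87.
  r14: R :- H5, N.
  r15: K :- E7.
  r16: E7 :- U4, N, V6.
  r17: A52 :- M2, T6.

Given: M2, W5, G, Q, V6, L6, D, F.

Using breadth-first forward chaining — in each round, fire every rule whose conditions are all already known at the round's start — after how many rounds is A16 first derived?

4

Round 1: r3 [N :- W5.]; r8 [J54 :- M2, W5.]; r11 [R :- M2, Q, F.]; r12 [T6 :- G.]. New: N, J54, R, T6.
Round 2: r7 [J3 :- T6.]; r9 [U4 :- R, Q.]; r17 [A52 :- M2, T6.]. New: J3, U4, A52.
Round 3: r6 [B :- J3, D.]; r16 [E7 :- U4, N, V6.]. New: B, E7.
Round 4: r4 [C9 :- E7, B.]; r10 [A16 :- L6, E7.]; r15 [K :- E7.]. New: C9, A16, K.
A16 first appears in round 4.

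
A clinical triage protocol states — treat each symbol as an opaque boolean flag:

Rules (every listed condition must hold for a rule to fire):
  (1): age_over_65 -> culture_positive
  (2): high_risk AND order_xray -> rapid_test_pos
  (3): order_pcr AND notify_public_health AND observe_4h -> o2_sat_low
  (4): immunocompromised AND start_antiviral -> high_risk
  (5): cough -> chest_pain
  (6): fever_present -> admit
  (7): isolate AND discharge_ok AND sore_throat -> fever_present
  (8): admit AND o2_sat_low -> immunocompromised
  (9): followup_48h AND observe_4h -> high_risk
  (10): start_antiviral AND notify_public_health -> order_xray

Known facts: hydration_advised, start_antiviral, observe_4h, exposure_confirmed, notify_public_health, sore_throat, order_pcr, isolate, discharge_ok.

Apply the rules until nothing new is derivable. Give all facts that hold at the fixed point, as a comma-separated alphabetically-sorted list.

Round 1 — (3), (7), (10), derive o2_sat_low, fever_present, order_xray.
Round 2 — (6), derive admit.
Round 3 — (8), derive immunocompromised.
Round 4 — (4), derive high_risk.
Round 5 — (2), derive rapid_test_pos.

admit, discharge_ok, exposure_confirmed, fever_present, high_risk, hydration_advised, immunocompromised, isolate, notify_public_health, o2_sat_low, observe_4h, order_pcr, order_xray, rapid_test_pos, sore_throat, start_antiviral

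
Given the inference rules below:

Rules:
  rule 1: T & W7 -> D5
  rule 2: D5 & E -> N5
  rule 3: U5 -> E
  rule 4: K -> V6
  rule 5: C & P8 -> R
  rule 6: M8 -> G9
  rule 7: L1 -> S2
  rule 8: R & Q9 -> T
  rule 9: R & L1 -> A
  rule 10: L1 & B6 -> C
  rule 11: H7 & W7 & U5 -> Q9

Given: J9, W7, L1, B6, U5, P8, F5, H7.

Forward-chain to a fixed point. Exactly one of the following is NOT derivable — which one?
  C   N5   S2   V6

V6

Round 1 fires rule 3, rule 7, rule 10, rule 11, giving E, S2, C, Q9.
Round 2 fires rule 5, giving R.
Round 3 fires rule 8, rule 9, giving T, A.
Round 4 fires rule 1, giving D5.
Round 5 fires rule 2, giving N5.
Derived: C (round 1), S2 (round 1), N5 (round 5). V6 never appears in any round.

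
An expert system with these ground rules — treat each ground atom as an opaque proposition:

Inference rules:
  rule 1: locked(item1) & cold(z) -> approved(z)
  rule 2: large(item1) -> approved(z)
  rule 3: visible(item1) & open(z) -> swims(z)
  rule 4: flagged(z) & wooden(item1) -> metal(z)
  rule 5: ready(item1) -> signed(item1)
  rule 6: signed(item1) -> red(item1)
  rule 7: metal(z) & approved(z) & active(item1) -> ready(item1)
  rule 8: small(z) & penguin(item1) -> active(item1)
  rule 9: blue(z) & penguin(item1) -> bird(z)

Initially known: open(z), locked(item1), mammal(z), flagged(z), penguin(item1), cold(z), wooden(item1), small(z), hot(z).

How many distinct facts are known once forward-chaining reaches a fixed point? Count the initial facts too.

15

Round 1: rule 1 [locked(item1) & cold(z) -> approved(z)]; rule 4 [flagged(z) & wooden(item1) -> metal(z)]; rule 8 [small(z) & penguin(item1) -> active(item1)]. New: approved(z), metal(z), active(item1).
Round 2: rule 7 [metal(z) & approved(z) & active(item1) -> ready(item1)]. New: ready(item1).
Round 3: rule 5 [ready(item1) -> signed(item1)]. New: signed(item1).
Round 4: rule 6 [signed(item1) -> red(item1)]. New: red(item1).
Closure: {active(item1), approved(z), cold(z), flagged(z), hot(z), locked(item1), mammal(z), metal(z), open(z), penguin(item1), ready(item1), red(item1), signed(item1), small(z), wooden(item1)} — 15 facts.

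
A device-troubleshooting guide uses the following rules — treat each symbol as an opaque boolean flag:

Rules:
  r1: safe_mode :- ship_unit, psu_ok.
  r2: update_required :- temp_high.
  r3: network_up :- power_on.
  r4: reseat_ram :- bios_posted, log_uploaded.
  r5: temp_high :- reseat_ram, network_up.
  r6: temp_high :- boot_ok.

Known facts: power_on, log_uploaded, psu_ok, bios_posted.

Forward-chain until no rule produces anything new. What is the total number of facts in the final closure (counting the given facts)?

Round 1 — r3, r4, derive network_up, reseat_ram.
Round 2 — r5, derive temp_high.
Round 3 — r2, derive update_required.
Closure: {bios_posted, log_uploaded, network_up, power_on, psu_ok, reseat_ram, temp_high, update_required} — 8 facts.

8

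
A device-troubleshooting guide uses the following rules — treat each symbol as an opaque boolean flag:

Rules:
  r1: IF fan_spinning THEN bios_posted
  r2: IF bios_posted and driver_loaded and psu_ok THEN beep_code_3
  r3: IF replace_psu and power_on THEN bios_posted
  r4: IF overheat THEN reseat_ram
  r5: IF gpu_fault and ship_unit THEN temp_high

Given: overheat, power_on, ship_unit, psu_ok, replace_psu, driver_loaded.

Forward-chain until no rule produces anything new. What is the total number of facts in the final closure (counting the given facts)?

Round 1: r3 [IF replace_psu and power_on THEN bios_posted]; r4 [IF overheat THEN reseat_ram]. New: bios_posted, reseat_ram.
Round 2: r2 [IF bios_posted and driver_loaded and psu_ok THEN beep_code_3]. New: beep_code_3.
Closure: {beep_code_3, bios_posted, driver_loaded, overheat, power_on, psu_ok, replace_psu, reseat_ram, ship_unit} — 9 facts.

9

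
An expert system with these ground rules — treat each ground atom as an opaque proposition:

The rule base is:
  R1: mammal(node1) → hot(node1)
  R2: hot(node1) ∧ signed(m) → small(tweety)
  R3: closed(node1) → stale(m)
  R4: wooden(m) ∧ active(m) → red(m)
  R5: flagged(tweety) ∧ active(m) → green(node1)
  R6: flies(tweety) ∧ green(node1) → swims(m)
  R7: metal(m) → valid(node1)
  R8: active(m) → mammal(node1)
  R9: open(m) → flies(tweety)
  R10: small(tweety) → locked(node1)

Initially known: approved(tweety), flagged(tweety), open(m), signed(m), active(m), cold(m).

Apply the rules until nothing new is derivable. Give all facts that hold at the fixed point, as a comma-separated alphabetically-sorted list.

Round 1 — R5, R8, R9, derive green(node1), mammal(node1), flies(tweety).
Round 2 — R1, R6, derive hot(node1), swims(m).
Round 3 — R2, derive small(tweety).
Round 4 — R10, derive locked(node1).

active(m), approved(tweety), cold(m), flagged(tweety), flies(tweety), green(node1), hot(node1), locked(node1), mammal(node1), open(m), signed(m), small(tweety), swims(m)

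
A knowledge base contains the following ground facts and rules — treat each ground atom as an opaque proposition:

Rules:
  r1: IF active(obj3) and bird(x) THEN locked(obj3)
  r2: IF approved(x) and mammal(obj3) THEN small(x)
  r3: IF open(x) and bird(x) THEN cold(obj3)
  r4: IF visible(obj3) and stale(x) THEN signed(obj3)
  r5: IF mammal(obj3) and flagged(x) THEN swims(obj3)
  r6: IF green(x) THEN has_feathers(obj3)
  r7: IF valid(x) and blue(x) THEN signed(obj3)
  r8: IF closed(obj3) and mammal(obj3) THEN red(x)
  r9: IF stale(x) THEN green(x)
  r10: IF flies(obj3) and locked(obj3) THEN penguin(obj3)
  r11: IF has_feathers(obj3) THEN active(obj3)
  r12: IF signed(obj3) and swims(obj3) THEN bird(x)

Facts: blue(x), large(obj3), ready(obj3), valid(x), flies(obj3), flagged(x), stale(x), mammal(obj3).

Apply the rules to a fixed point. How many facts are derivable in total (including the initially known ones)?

Round 1 — r5, r7, r9, derive swims(obj3), signed(obj3), green(x).
Round 2 — r6, r12, derive has_feathers(obj3), bird(x).
Round 3 — r11, derive active(obj3).
Round 4 — r1, derive locked(obj3).
Round 5 — r10, derive penguin(obj3).
Closure: {active(obj3), bird(x), blue(x), flagged(x), flies(obj3), green(x), has_feathers(obj3), large(obj3), locked(obj3), mammal(obj3), penguin(obj3), ready(obj3), signed(obj3), stale(x), swims(obj3), valid(x)} — 16 facts.

16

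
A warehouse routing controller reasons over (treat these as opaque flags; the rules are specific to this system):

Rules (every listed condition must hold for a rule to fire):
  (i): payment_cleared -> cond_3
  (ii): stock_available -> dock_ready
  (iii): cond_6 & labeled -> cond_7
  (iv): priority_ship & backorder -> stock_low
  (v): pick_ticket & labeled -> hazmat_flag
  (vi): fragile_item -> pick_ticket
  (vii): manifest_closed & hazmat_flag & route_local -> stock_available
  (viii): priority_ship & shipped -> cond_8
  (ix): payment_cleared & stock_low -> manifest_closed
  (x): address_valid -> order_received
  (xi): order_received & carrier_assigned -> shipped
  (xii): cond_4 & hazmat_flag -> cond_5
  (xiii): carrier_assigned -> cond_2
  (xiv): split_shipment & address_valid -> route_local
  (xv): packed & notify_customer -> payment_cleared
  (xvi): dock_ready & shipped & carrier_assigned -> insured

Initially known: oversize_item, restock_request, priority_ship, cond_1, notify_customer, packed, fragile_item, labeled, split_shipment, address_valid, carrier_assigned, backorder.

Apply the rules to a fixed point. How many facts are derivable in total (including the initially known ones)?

Round 1: (iv) [priority_ship & backorder -> stock_low]; (vi) [fragile_item -> pick_ticket]; (x) [address_valid -> order_received]; (xiii) [carrier_assigned -> cond_2]; (xiv) [split_shipment & address_valid -> route_local]; (xv) [packed & notify_customer -> payment_cleared]. New: stock_low, pick_ticket, order_received, cond_2, route_local, payment_cleared.
Round 2: (i) [payment_cleared -> cond_3]; (v) [pick_ticket & labeled -> hazmat_flag]; (ix) [payment_cleared & stock_low -> manifest_closed]; (xi) [order_received & carrier_assigned -> shipped]. New: cond_3, hazmat_flag, manifest_closed, shipped.
Round 3: (vii) [manifest_closed & hazmat_flag & route_local -> stock_available]; (viii) [priority_ship & shipped -> cond_8]. New: stock_available, cond_8.
Round 4: (ii) [stock_available -> dock_ready]. New: dock_ready.
Round 5: (xvi) [dock_ready & shipped & carrier_assigned -> insured]. New: insured.
Closure: {address_valid, backorder, carrier_assigned, cond_1, cond_2, cond_3, cond_8, dock_ready, fragile_item, hazmat_flag, insured, labeled, manifest_closed, notify_customer, order_received, oversize_item, packed, payment_cleared, pick_ticket, priority_ship, restock_request, route_local, shipped, split_shipment, stock_available, stock_low} — 26 facts.

26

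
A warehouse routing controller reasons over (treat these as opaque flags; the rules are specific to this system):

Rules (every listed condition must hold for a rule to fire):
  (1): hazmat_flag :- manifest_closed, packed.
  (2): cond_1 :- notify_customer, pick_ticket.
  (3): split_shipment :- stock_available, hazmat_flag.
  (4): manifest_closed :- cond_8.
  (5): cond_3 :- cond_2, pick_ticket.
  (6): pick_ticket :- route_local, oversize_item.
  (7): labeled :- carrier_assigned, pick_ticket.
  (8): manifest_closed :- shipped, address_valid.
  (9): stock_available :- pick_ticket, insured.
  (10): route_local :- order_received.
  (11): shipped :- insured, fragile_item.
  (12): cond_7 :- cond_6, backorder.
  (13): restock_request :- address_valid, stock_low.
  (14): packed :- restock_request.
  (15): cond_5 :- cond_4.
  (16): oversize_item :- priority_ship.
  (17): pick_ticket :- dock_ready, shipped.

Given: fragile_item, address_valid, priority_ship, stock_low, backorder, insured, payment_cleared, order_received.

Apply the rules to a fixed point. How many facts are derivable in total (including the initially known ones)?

18

Round 1 fires (10), (11), (13), (16), giving route_local, shipped, restock_request, oversize_item.
Round 2 fires (6), (8), (14), giving pick_ticket, manifest_closed, packed.
Round 3 fires (1), (9), giving hazmat_flag, stock_available.
Round 4 fires (3), giving split_shipment.
Closure: {address_valid, backorder, fragile_item, hazmat_flag, insured, manifest_closed, order_received, oversize_item, packed, payment_cleared, pick_ticket, priority_ship, restock_request, route_local, shipped, split_shipment, stock_available, stock_low} — 18 facts.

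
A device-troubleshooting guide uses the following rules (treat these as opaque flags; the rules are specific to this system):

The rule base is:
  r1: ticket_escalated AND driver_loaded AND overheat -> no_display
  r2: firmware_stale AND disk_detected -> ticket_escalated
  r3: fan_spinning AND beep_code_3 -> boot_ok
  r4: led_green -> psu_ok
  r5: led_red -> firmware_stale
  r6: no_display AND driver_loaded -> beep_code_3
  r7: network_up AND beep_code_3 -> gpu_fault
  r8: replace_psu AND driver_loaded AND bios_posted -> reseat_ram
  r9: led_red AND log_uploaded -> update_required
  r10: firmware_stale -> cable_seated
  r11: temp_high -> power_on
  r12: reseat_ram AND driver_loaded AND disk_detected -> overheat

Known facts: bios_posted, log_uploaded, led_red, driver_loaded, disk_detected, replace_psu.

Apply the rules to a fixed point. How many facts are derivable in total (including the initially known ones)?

14

Round 1: r5 [led_red -> firmware_stale]; r8 [replace_psu AND driver_loaded AND bios_posted -> reseat_ram]; r9 [led_red AND log_uploaded -> update_required]. Adds firmware_stale, reseat_ram, update_required.
Round 2: r2 [firmware_stale AND disk_detected -> ticket_escalated]; r10 [firmware_stale -> cable_seated]; r12 [reseat_ram AND driver_loaded AND disk_detected -> overheat]. Adds ticket_escalated, cable_seated, overheat.
Round 3: r1 [ticket_escalated AND driver_loaded AND overheat -> no_display]. Adds no_display.
Round 4: r6 [no_display AND driver_loaded -> beep_code_3]. Adds beep_code_3.
Closure: {beep_code_3, bios_posted, cable_seated, disk_detected, driver_loaded, firmware_stale, led_red, log_uploaded, no_display, overheat, replace_psu, reseat_ram, ticket_escalated, update_required} — 14 facts.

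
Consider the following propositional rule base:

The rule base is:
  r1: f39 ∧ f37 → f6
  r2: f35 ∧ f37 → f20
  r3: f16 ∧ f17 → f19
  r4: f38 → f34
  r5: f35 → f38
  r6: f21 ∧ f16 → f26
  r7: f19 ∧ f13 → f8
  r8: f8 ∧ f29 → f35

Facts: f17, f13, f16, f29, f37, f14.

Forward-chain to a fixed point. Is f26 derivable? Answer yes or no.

no

[1] r3 [f16 ∧ f17 → f19]. ⇒ new: f19.
[2] r7 [f19 ∧ f13 → f8]. ⇒ new: f8.
[3] r8 [f8 ∧ f29 → f35]. ⇒ new: f35.
[4] r2 [f35 ∧ f37 → f20]; r5 [f35 → f38]. ⇒ new: f20, f38.
[5] r4 [f38 → f34]. ⇒ new: f34.
Fixed point reached. f26 is concluded only by r6; r6 needs f21 (never derived).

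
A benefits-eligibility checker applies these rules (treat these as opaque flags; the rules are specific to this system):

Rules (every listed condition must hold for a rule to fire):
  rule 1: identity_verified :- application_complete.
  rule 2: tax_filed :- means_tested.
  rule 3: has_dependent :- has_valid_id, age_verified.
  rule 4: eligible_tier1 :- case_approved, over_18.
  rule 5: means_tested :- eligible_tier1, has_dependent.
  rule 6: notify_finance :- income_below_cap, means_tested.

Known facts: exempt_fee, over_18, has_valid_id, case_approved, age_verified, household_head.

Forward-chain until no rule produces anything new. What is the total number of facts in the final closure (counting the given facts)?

Round 1 — rule 3, rule 4, derive has_dependent, eligible_tier1.
Round 2 — rule 5, derive means_tested.
Round 3 — rule 2, derive tax_filed.
Closure: {age_verified, case_approved, eligible_tier1, exempt_fee, has_dependent, has_valid_id, household_head, means_tested, over_18, tax_filed} — 10 facts.

10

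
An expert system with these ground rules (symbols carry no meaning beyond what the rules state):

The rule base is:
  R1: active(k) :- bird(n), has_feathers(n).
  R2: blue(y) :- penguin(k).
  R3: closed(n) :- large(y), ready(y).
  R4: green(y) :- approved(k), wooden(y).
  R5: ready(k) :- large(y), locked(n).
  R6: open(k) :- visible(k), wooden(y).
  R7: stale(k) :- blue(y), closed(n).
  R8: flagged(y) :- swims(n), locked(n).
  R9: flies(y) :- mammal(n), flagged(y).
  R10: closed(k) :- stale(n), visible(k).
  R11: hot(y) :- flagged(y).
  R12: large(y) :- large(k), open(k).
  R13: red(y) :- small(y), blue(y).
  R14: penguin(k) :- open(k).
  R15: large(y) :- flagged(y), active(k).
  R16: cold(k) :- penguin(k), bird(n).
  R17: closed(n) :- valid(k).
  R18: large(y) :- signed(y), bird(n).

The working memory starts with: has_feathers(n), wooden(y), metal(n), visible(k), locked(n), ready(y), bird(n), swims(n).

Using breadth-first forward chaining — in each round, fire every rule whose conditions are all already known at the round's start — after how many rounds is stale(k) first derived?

[1] R1 [active(k) :- bird(n), has_feathers(n).]; R6 [open(k) :- visible(k), wooden(y).]; R8 [flagged(y) :- swims(n), locked(n).]. ⇒ new: active(k), open(k), flagged(y).
[2] R11 [hot(y) :- flagged(y).]; R14 [penguin(k) :- open(k).]; R15 [large(y) :- flagged(y), active(k).]. ⇒ new: hot(y), penguin(k), large(y).
[3] R2 [blue(y) :- penguin(k).]; R3 [closed(n) :- large(y), ready(y).]; R5 [ready(k) :- large(y), locked(n).]; R16 [cold(k) :- penguin(k), bird(n).]. ⇒ new: blue(y), closed(n), ready(k), cold(k).
[4] R7 [stale(k) :- blue(y), closed(n).]. ⇒ new: stale(k).
stale(k) first appears in round 4.

4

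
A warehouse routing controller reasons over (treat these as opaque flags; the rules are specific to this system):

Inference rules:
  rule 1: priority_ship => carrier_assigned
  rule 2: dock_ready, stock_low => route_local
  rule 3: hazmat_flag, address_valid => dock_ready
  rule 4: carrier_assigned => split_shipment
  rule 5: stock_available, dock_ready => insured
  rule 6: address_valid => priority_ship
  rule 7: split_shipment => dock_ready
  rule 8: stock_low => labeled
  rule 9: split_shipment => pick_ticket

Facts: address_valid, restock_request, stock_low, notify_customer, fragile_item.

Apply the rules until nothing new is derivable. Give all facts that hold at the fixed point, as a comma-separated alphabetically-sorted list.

Round 1 fires rule 6, rule 8, giving priority_ship, labeled.
Round 2 fires rule 1, giving carrier_assigned.
Round 3 fires rule 4, giving split_shipment.
Round 4 fires rule 7, rule 9, giving dock_ready, pick_ticket.
Round 5 fires rule 2, giving route_local.

address_valid, carrier_assigned, dock_ready, fragile_item, labeled, notify_customer, pick_ticket, priority_ship, restock_request, route_local, split_shipment, stock_low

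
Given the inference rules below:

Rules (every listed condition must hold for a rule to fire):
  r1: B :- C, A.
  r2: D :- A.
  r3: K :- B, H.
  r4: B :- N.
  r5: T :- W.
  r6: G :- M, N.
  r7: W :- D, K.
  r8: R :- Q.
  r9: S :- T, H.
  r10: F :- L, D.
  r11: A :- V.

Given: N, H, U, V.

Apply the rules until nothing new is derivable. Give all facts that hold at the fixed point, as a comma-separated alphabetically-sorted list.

A, B, D, H, K, N, S, T, U, V, W

Round 1 — r4, r11, derive B, A.
Round 2 — r2, r3, derive D, K.
Round 3 — r7, derive W.
Round 4 — r5, derive T.
Round 5 — r9, derive S.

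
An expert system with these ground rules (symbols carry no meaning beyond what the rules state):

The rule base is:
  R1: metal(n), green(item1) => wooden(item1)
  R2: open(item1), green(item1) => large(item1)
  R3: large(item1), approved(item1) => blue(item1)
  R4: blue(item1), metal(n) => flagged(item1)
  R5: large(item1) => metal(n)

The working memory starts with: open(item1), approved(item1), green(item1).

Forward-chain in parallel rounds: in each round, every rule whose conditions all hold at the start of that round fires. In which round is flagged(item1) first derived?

Round 1 — R2, derive large(item1).
Round 2 — R3, R5, derive blue(item1), metal(n).
Round 3 — R1, R4, derive wooden(item1), flagged(item1).
flagged(item1) first appears in round 3.

3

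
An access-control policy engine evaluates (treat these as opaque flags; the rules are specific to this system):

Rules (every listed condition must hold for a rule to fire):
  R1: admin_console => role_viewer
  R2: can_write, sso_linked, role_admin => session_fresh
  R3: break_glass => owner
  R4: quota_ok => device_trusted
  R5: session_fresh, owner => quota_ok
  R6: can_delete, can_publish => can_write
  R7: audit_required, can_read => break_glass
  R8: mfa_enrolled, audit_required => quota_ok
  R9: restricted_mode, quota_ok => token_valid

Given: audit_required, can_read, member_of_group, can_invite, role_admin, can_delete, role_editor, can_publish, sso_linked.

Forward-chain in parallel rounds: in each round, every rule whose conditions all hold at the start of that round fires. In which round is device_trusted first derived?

4

Round 1: R6 [can_delete, can_publish => can_write]; R7 [audit_required, can_read => break_glass]. Adds can_write, break_glass.
Round 2: R2 [can_write, sso_linked, role_admin => session_fresh]; R3 [break_glass => owner]. Adds session_fresh, owner.
Round 3: R5 [session_fresh, owner => quota_ok]. Adds quota_ok.
Round 4: R4 [quota_ok => device_trusted]. Adds device_trusted.
device_trusted first appears in round 4.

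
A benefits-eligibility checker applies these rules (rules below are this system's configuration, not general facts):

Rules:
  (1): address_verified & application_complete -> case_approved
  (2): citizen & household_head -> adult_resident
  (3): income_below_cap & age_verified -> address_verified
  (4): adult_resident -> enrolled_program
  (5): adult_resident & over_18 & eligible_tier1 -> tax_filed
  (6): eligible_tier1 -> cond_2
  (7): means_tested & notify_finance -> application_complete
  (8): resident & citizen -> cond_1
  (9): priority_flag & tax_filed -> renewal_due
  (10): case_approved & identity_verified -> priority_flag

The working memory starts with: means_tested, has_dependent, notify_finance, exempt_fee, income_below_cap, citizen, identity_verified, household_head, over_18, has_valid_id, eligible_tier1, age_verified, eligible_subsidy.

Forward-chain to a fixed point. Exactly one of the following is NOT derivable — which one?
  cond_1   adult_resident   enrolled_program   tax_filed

Round 1: (2) [citizen & household_head -> adult_resident]; (3) [income_below_cap & age_verified -> address_verified]; (6) [eligible_tier1 -> cond_2]; (7) [means_tested & notify_finance -> application_complete]. Adds adult_resident, address_verified, cond_2, application_complete.
Round 2: (1) [address_verified & application_complete -> case_approved]; (4) [adult_resident -> enrolled_program]; (5) [adult_resident & over_18 & eligible_tier1 -> tax_filed]. Adds case_approved, enrolled_program, tax_filed.
Round 3: (10) [case_approved & identity_verified -> priority_flag]. Adds priority_flag.
Round 4: (9) [priority_flag & tax_filed -> renewal_due]. Adds renewal_due.
Derived: enrolled_program (round 2), tax_filed (round 2), adult_resident (round 1). cond_1 never appears in any round.

cond_1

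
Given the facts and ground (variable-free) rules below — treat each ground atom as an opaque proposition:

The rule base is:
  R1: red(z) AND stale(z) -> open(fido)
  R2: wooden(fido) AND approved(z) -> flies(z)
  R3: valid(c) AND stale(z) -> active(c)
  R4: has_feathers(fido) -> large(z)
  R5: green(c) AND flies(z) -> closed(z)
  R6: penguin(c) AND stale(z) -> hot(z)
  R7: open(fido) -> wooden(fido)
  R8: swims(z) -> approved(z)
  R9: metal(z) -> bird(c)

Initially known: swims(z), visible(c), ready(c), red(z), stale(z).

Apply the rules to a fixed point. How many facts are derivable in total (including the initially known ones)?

[1] R1 [red(z) AND stale(z) -> open(fido)]; R8 [swims(z) -> approved(z)]. ⇒ new: open(fido), approved(z).
[2] R7 [open(fido) -> wooden(fido)]. ⇒ new: wooden(fido).
[3] R2 [wooden(fido) AND approved(z) -> flies(z)]. ⇒ new: flies(z).
Closure: {approved(z), flies(z), open(fido), ready(c), red(z), stale(z), swims(z), visible(c), wooden(fido)} — 9 facts.

9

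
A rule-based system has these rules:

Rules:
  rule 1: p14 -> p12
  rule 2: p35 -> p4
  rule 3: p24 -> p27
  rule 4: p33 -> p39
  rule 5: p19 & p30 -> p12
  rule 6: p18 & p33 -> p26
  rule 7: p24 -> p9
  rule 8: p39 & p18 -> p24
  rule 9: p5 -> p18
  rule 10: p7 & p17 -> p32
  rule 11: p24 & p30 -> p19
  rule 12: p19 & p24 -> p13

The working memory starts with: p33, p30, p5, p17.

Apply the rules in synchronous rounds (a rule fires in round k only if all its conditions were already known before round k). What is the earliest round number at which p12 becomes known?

4

Round 1 fires rule 4, rule 9, giving p39, p18.
Round 2 fires rule 6, rule 8, giving p26, p24.
Round 3 fires rule 3, rule 7, rule 11, giving p27, p9, p19.
Round 4 fires rule 5, rule 12, giving p12, p13.
p12 first appears in round 4.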